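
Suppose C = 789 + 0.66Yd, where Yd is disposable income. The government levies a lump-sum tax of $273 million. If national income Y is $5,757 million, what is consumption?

Yd = Y − T = 5757 − 273 = 5484
C = 789 + 0.66(5484) = 789 + 3619.44 = 4408.44

C = 4408.44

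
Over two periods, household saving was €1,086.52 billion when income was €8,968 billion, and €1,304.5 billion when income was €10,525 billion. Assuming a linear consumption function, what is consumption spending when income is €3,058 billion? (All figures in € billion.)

MPS = ΔS/ΔY = (1304.5 − 1086.52)/(10525 − 8968) = 217.98/1557 = 0.14
MPC = 1 − MPS = 0.86
Autonomous saving = 1086.52 − 0.14(8968) = -169, so a = 169
C = 169 + 0.86(3058) = 169 + 2629.88 = 2798.88

C = 2798.88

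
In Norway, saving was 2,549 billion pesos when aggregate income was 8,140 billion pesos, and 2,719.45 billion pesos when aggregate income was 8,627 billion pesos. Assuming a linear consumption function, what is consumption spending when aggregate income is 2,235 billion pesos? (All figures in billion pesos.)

C = 1752.75

MPS = ΔS/ΔY = (2719.45 − 2549)/(8627 − 8140) = 170.45/487 = 0.35
MPC = 1 − MPS = 0.65
Autonomous saving = 2549 − 0.35(8140) = -300, so a = 300
C = 300 + 0.65(2235) = 300 + 1452.75 = 1752.75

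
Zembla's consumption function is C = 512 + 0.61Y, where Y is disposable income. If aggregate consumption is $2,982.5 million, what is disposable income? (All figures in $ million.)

Y = 4050

512 + 0.61Y = 2982.5
0.61Y = 2470.5, so Y = 2470.5/0.61 = 4050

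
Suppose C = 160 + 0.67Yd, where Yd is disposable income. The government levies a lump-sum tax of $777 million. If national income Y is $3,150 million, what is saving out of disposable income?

S = 623.09

Yd = Y − T = 3150 − 777 = 2373
C = 160 + 0.67(2373) = 160 + 1589.91 = 1749.91
S = Yd − C = 2373 − 1749.91 = 623.09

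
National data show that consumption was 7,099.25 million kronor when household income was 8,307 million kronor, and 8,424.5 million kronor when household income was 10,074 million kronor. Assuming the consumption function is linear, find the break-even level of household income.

Y = 3476

MPC = (8424.5 − 7099.25)/(10074 − 8307) = 1325.25/1767 = 0.75
a = 7099.25 − 0.75(8307) = 7099.25 − 6230.25 = 869
Break-even: Y = a/(1−MPC) = 869/0.25 = 3476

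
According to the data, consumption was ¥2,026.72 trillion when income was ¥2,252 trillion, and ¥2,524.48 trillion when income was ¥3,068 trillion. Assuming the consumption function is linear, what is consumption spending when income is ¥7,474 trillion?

MPC = (2524.48 − 2026.72)/(3068 − 2252) = 497.76/816 = 0.61
a = 2026.72 − 0.61(2252) = 2026.72 − 1373.72 = 653
C = 653 + 0.61(7474) = 653 + 4559.14 = 5212.14

C = 5212.14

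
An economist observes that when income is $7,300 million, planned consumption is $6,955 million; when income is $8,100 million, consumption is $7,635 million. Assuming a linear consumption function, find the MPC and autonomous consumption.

MPC = ΔC/ΔY = (7635 − 6955)/(8100 − 7300) = 680/800 = 0.85
a = C − MPC·Y = 6955 − 0.85(7300) = 6955 − 6205 = 750

MPC = 0.85; a = 750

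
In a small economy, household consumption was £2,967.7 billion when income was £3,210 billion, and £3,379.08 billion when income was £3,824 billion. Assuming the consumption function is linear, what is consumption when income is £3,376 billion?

MPC = (3379.08 − 2967.7)/(3824 − 3210) = 411.38/614 = 0.67
a = 2967.7 − 0.67(3210) = 2967.7 − 2150.7 = 817
C = 817 + 0.67(3376) = 817 + 2261.92 = 3078.92

C = 3078.92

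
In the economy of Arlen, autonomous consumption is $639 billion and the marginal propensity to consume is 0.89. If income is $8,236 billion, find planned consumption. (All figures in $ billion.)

C = 639 + 0.89(8236) = 639 + 7330.04 = 7969.04

C = 7969.04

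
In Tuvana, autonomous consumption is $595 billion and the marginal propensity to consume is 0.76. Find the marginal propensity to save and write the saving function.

MPS = 0.24; S = -595 + 0.24Y

MPS = 1 − MPC = 1 − 0.76 = 0.24
S = Y − C = -595 + 0.24Y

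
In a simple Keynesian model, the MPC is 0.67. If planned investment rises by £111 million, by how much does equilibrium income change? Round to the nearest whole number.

ΔY ≈ 336

The multiplier is 1/(1 − MPC) = 1/0.33.
ΔY = 111/0.33 = 336.36 ≈ 336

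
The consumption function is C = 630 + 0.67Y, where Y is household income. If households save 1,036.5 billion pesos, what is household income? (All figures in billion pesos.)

Y = 5050

S = Y − C = -630 + 0.33Y
-630 + 0.33Y = 1036.5, so 0.33Y = 1666.5 and Y = 5050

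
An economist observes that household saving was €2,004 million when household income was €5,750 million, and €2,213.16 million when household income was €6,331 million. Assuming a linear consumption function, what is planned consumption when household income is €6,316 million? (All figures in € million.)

C = 4108.24

MPS = ΔS/ΔY = (2213.16 − 2004)/(6331 − 5750) = 209.16/581 = 0.36
MPC = 1 − MPS = 0.64
Autonomous saving = 2004 − 0.36(5750) = -66, so a = 66
C = 66 + 0.64(6316) = 66 + 4042.24 = 4108.24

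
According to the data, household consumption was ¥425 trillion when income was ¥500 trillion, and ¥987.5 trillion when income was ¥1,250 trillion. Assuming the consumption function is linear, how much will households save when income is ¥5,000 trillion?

MPC = (987.5 − 425)/(1250 − 500) = 562.5/750 = 0.75
a = 425 − 0.75(500) = 425 − 375 = 50
C = 50 + 0.75(5000) = 3800
S = 5000 − 3800 = 1200

S = 1200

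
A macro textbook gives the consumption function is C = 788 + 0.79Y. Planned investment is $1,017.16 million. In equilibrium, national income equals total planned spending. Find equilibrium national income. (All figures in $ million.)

Y = 8596

Y = C + I = 788 + 0.79Y + 1017.16
Y − 0.79Y = 1805.16
0.21Y = 1805.16, so Y = 1805.16/0.21 = 8596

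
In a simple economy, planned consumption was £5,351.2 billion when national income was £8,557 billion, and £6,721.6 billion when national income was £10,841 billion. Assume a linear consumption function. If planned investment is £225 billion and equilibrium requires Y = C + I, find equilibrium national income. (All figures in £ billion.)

Y = 1105

MPC = (6721.6 − 5351.2)/(10841 − 8557) = 1370.4/2284 = 0.6
a = 5351.2 − 0.6(8557) = 217
Equilibrium: Y = 217 + 0.6Y + 225
0.4Y = 442, so Y = 442/0.4 = 1105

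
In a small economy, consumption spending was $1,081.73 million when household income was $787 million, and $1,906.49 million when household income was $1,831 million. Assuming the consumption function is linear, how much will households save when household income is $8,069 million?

MPC = (1906.49 − 1081.73)/(1831 − 787) = 824.76/1044 = 0.79
a = 1081.73 − 0.79(787) = 1081.73 − 621.73 = 460
C = 460 + 0.79(8069) = 6834.51
S = 8069 − 6834.51 = 1234.49

S = 1234.49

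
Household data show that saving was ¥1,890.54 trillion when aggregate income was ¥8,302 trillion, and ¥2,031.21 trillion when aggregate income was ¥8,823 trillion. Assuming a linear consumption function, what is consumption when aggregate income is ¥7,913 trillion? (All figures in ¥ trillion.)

MPS = ΔS/ΔY = (2031.21 − 1890.54)/(8823 − 8302) = 140.67/521 = 0.27
MPC = 1 − MPS = 0.73
Autonomous saving = 1890.54 − 0.27(8302) = -351, so a = 351
C = 351 + 0.73(7913) = 351 + 5776.49 = 6127.49

C = 6127.49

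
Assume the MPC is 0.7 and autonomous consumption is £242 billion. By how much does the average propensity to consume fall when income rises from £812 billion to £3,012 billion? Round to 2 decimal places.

ΔAPC = 0.22

At Y = 812: C = 242 + 0.7(812) = 810.4, APC = 810.4/812 = 0.998
At Y = 3012: C = 2350.4, APC = 2350.4/3012 = 0.780
Fall in APC = 0.998 − 0.780 = 0.218 ≈ 0.22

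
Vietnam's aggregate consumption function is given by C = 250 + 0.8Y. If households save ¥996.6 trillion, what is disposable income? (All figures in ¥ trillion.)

Y = 6233

S = Y − C = -250 + 0.2Y
-250 + 0.2Y = 996.6, so 0.2Y = 1246.6 and Y = 6233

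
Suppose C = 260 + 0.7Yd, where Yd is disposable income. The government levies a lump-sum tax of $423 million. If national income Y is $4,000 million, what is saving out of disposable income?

Yd = Y − T = 4000 − 423 = 3577
C = 260 + 0.7(3577) = 260 + 2503.9 = 2763.9
S = Yd − C = 3577 − 2763.9 = 813.1

S = 813.1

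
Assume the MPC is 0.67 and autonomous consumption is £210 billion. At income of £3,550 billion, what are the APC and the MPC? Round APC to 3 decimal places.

MPC = 0.67 (the slope of the consumption function)
C = 210 + 0.67(3550) = 2588.5, so APC = 2588.5/3550 = 0.729

APC = 0.729; MPC = 0.67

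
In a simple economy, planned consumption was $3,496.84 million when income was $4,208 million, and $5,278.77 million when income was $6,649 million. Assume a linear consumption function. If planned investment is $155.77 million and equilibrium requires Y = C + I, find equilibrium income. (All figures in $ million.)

Y = 2151

MPC = (5278.77 − 3496.84)/(6649 − 4208) = 1781.93/2441 = 0.73
a = 3496.84 − 0.73(4208) = 425
Equilibrium: Y = 425 + 0.73Y + 155.77
0.27Y = 580.77, so Y = 580.77/0.27 = 2151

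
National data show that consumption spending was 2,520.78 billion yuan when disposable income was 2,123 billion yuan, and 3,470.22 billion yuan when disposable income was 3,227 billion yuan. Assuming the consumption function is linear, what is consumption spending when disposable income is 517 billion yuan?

C = 1139.62

MPC = (3470.22 − 2520.78)/(3227 − 2123) = 949.44/1104 = 0.86
a = 2520.78 − 0.86(2123) = 2520.78 − 1825.78 = 695
C = 695 + 0.86(517) = 695 + 444.62 = 1139.62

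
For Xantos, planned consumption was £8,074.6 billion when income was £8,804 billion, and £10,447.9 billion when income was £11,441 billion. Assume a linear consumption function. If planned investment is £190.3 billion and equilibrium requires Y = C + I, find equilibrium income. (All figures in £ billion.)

Y = 3413

MPC = (10447.9 − 8074.6)/(11441 − 8804) = 2373.3/2637 = 0.9
a = 8074.6 − 0.9(8804) = 151
Equilibrium: Y = 151 + 0.9Y + 190.3
0.1Y = 341.3, so Y = 341.3/0.1 = 3413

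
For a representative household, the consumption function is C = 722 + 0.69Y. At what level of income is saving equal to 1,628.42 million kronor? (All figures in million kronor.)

S = Y − C = -722 + 0.31Y
-722 + 0.31Y = 1628.42, so 0.31Y = 2350.42 and Y = 7582

Y = 7582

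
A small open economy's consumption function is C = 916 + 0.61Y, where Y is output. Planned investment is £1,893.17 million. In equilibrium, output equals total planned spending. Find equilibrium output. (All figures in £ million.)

Y = 7203

Y = C + I = 916 + 0.61Y + 1893.17
Y − 0.61Y = 2809.17
0.39Y = 2809.17, so Y = 2809.17/0.39 = 7203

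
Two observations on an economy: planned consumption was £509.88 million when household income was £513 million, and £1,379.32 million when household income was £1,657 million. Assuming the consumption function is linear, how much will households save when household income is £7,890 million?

MPC = (1379.32 − 509.88)/(1657 − 513) = 869.44/1144 = 0.76
a = 509.88 − 0.76(513) = 509.88 − 389.88 = 120
C = 120 + 0.76(7890) = 6116.4
S = 7890 − 6116.4 = 1773.6

S = 1773.6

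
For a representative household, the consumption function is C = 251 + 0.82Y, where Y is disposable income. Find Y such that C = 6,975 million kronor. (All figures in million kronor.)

251 + 0.82Y = 6975
0.82Y = 6724, so Y = 6724/0.82 = 8200

Y = 8200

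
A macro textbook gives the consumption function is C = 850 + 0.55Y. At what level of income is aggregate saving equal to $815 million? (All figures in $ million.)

S = Y − C = -850 + 0.45Y
-850 + 0.45Y = 815, so 0.45Y = 1665 and Y = 3700

Y = 3700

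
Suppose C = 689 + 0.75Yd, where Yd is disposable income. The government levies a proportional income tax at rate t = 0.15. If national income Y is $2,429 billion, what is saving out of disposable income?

S = -172.8375

Yd = (1 − 0.15)(2429) = 0.85(2429) = 2064.65
C = 689 + 0.75(2064.65) = 689 + 1548.4875 = 2237.4875
S = Yd − C = 2064.65 − 2237.4875 = -172.8375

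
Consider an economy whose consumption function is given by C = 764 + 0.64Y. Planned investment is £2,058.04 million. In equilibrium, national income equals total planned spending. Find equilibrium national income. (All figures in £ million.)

Y = C + I = 764 + 0.64Y + 2058.04
Y − 0.64Y = 2822.04
0.36Y = 2822.04, so Y = 2822.04/0.36 = 7839

Y = 7839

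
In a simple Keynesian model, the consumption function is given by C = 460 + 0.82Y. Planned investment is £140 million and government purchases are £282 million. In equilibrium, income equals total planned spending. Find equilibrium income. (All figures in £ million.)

Y = C + I + G = 460 + 0.82Y + 140 + 282
Y − 0.82Y = 882
0.18Y = 882, so Y = 882/0.18 = 4900

Y = 4900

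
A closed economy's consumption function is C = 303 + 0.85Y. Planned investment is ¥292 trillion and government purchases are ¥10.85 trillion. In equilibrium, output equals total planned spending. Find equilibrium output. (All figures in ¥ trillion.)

Y = 4039

Y = C + I + G = 303 + 0.85Y + 292 + 10.85
Y − 0.85Y = 605.85
0.15Y = 605.85, so Y = 605.85/0.15 = 4039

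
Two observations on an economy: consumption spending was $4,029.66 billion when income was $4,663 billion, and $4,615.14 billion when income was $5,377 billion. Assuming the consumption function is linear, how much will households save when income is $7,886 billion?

MPC = (4615.14 − 4029.66)/(5377 − 4663) = 585.48/714 = 0.82
a = 4029.66 − 0.82(4663) = 4029.66 − 3823.66 = 206
C = 206 + 0.82(7886) = 6672.52
S = 7886 − 6672.52 = 1213.48

S = 1213.48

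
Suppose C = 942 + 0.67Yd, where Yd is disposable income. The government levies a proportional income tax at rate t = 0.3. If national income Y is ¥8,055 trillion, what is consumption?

C = 4719.795

Yd = (1 − 0.3)(8055) = 0.7(8055) = 5638.5
C = 942 + 0.67(5638.5) = 942 + 3777.795 = 4719.795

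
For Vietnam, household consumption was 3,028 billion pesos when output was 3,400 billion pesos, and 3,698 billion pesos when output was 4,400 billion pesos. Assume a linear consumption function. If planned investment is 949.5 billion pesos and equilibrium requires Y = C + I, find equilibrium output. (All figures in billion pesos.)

MPC = (3698 − 3028)/(4400 − 3400) = 670/1000 = 0.67
a = 3028 − 0.67(3400) = 750
Equilibrium: Y = 750 + 0.67Y + 949.5
0.33Y = 1699.5, so Y = 1699.5/0.33 = 5150

Y = 5150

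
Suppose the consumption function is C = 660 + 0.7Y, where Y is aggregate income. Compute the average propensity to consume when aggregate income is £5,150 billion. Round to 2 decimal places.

APC = 0.83

C = 660 + 0.7(5150) = 4265
APC = C/Y = 4265/5150 = 0.83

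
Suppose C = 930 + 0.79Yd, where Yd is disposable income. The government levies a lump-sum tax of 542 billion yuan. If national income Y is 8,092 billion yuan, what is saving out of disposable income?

Yd = Y − T = 8092 − 542 = 7550
C = 930 + 0.79(7550) = 930 + 5964.5 = 6894.5
S = Yd − C = 7550 − 6894.5 = 655.5

S = 655.5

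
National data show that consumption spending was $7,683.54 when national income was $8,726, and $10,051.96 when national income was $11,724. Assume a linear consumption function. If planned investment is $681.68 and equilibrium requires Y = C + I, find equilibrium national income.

MPC = (10051.96 − 7683.54)/(11724 − 8726) = 2368.42/2998 = 0.79
a = 7683.54 − 0.79(8726) = 790
Equilibrium: Y = 790 + 0.79Y + 681.68
0.21Y = 1471.68, so Y = 1471.68/0.21 = 7008

Y = 7008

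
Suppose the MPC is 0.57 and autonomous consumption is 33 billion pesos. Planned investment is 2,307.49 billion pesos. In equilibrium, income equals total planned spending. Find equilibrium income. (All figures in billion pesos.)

Y = 5443

Y = C + I = 33 + 0.57Y + 2307.49
Y − 0.57Y = 2340.49
0.43Y = 2340.49, so Y = 2340.49/0.43 = 5443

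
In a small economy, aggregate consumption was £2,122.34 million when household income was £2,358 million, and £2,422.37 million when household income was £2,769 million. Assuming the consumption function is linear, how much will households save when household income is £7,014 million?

S = 1492.78

MPC = (2422.37 − 2122.34)/(2769 − 2358) = 300.03/411 = 0.73
a = 2122.34 − 0.73(2358) = 2122.34 − 1721.34 = 401
C = 401 + 0.73(7014) = 5521.22
S = 7014 − 5521.22 = 1492.78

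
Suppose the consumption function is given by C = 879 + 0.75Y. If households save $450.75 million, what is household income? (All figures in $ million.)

Y = 5319

S = Y − C = -879 + 0.25Y
-879 + 0.25Y = 450.75, so 0.25Y = 1329.75 and Y = 5319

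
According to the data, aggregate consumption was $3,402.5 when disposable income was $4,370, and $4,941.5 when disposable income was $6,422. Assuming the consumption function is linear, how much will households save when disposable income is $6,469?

MPC = (4941.5 − 3402.5)/(6422 − 4370) = 1539/2052 = 0.75
a = 3402.5 − 0.75(4370) = 3402.5 − 3277.5 = 125
C = 125 + 0.75(6469) = 4976.75
S = 6469 − 4976.75 = 1492.25

S = 1492.25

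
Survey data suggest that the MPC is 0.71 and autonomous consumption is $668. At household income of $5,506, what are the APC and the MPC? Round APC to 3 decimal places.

APC = 0.831; MPC = 0.71

MPC = 0.71 (the slope of the consumption function)
C = 668 + 0.71(5506) = 4577.26, so APC = 4577.26/5506 = 0.831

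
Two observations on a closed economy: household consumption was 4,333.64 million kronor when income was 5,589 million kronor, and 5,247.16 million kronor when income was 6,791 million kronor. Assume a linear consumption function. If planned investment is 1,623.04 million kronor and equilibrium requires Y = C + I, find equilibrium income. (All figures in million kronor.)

MPC = (5247.16 − 4333.64)/(6791 − 5589) = 913.52/1202 = 0.76
a = 4333.64 − 0.76(5589) = 86
Equilibrium: Y = 86 + 0.76Y + 1623.04
0.24Y = 1709.04, so Y = 1709.04/0.24 = 7121

Y = 7121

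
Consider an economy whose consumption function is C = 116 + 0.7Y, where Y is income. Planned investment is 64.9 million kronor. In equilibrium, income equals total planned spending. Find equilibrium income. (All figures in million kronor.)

Y = 603

Y = C + I = 116 + 0.7Y + 64.9
Y − 0.7Y = 180.9
0.3Y = 180.9, so Y = 180.9/0.3 = 603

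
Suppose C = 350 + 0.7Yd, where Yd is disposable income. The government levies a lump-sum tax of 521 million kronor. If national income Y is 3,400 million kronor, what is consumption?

Yd = Y − T = 3400 − 521 = 2879
C = 350 + 0.7(2879) = 350 + 2015.3 = 2365.3

C = 2365.3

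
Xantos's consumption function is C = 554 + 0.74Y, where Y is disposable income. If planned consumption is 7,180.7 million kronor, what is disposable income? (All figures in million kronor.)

554 + 0.74Y = 7180.7
0.74Y = 6626.7, so Y = 6626.7/0.74 = 8955

Y = 8955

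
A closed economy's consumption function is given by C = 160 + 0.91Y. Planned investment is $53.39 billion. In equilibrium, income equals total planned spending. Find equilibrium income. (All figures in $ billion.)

Y = C + I = 160 + 0.91Y + 53.39
Y − 0.91Y = 213.39
0.09Y = 213.39, so Y = 213.39/0.09 = 2371

Y = 2371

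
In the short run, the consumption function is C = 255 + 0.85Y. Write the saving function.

S = -255 + 0.15Y

S = Y − C = Y − (255 + 0.85Y) = -255 + (1 − 0.85)Y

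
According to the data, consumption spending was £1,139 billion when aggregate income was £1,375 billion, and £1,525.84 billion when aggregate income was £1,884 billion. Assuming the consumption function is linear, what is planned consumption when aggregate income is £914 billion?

C = 788.64

MPC = (1525.84 − 1139)/(1884 − 1375) = 386.84/509 = 0.76
a = 1139 − 0.76(1375) = 1139 − 1045 = 94
C = 94 + 0.76(914) = 94 + 694.64 = 788.64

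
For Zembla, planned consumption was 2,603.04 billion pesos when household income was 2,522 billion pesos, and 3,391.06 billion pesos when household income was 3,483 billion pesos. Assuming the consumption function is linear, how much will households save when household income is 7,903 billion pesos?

S = 887.54

MPC = (3391.06 − 2603.04)/(3483 − 2522) = 788.02/961 = 0.82
a = 2603.04 − 0.82(2522) = 2603.04 − 2068.04 = 535
C = 535 + 0.82(7903) = 7015.46
S = 7903 − 7015.46 = 887.54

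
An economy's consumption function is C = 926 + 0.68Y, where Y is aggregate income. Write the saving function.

S = Y − C = Y − (926 + 0.68Y) = -926 + (1 − 0.68)Y

S = -926 + 0.32Y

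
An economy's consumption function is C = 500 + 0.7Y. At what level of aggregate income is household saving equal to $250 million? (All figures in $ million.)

Y = 2500

S = Y − C = -500 + 0.3Y
-500 + 0.3Y = 250, so 0.3Y = 750 and Y = 2500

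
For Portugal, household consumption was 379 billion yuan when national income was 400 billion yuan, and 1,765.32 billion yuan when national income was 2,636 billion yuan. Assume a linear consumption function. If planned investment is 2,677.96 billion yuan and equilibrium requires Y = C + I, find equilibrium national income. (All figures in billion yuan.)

MPC = (1765.32 − 379)/(2636 − 400) = 1386.32/2236 = 0.62
a = 379 − 0.62(400) = 131
Equilibrium: Y = 131 + 0.62Y + 2677.96
0.38Y = 2808.96, so Y = 2808.96/0.38 = 7392

Y = 7392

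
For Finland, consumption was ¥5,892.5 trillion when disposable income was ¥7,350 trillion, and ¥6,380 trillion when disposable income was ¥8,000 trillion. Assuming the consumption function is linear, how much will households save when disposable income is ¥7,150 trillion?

S = 1407.5

MPC = (6380 − 5892.5)/(8000 − 7350) = 487.5/650 = 0.75
a = 5892.5 − 0.75(7350) = 5892.5 − 5512.5 = 380
C = 380 + 0.75(7150) = 5742.5
S = 7150 − 5742.5 = 1407.5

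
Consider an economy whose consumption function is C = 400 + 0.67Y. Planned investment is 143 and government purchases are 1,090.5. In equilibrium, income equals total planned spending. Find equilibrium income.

Y = C + I + G = 400 + 0.67Y + 143 + 1090.5
Y − 0.67Y = 1633.5
0.33Y = 1633.5, so Y = 1633.5/0.33 = 4950

Y = 4950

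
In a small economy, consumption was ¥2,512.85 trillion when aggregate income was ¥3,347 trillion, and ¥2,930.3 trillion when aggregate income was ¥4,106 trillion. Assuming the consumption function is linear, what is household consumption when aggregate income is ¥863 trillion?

C = 1146.65

MPC = (2930.3 − 2512.85)/(4106 − 3347) = 417.45/759 = 0.55
a = 2512.85 − 0.55(3347) = 2512.85 − 1840.85 = 672
C = 672 + 0.55(863) = 672 + 474.65 = 1146.65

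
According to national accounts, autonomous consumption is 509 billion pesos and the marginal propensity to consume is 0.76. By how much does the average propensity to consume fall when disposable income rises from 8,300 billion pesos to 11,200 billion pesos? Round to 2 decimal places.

At Y = 8300: C = 509 + 0.76(8300) = 6817, APC = 6817/8300 = 0.821
At Y = 11200: C = 9021, APC = 9021/11200 = 0.805
Fall in APC = 0.821 − 0.805 = 0.016 ≈ 0.02

ΔAPC = 0.02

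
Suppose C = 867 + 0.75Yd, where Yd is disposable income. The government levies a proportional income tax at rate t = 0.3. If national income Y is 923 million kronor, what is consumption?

Yd = (1 − 0.3)(923) = 0.7(923) = 646.1
C = 867 + 0.75(646.1) = 867 + 484.575 = 1351.575

C = 1351.575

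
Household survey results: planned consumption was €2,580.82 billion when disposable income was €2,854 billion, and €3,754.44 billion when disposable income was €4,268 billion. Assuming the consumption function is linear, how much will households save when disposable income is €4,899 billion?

S = 620.83

MPC = (3754.44 − 2580.82)/(4268 − 2854) = 1173.62/1414 = 0.83
a = 2580.82 − 0.83(2854) = 2580.82 − 2368.82 = 212
C = 212 + 0.83(4899) = 4278.17
S = 4899 − 4278.17 = 620.83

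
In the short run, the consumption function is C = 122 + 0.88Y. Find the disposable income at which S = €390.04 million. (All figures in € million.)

S = Y − C = -122 + 0.12Y
-122 + 0.12Y = 390.04, so 0.12Y = 512.04 and Y = 4267

Y = 4267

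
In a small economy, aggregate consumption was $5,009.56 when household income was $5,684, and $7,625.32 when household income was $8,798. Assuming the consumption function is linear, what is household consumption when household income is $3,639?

C = 3291.76

MPC = (7625.32 − 5009.56)/(8798 − 5684) = 2615.76/3114 = 0.84
a = 5009.56 − 0.84(5684) = 5009.56 − 4774.56 = 235
C = 235 + 0.84(3639) = 235 + 3056.76 = 3291.76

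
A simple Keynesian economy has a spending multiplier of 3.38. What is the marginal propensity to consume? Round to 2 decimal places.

k = 1/(1 − MPC), so 1 − MPC = 1/k = 1/3.38 = 0.2959
MPC = 1 − 0.2959 = 0.70

MPC = 0.70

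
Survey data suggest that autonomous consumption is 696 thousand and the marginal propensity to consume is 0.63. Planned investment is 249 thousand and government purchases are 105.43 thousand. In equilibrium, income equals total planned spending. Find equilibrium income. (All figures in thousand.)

Y = C + I + G = 696 + 0.63Y + 249 + 105.43
Y − 0.63Y = 1050.43
0.37Y = 1050.43, so Y = 1050.43/0.37 = 2839

Y = 2839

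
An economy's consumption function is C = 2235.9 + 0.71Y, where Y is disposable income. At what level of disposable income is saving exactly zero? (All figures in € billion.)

At break-even, C = Y: 2235.9 + 0.71Y = Y
0.29Y = 2235.9, so Y = 2235.9/0.29 = 7710

Y = 7710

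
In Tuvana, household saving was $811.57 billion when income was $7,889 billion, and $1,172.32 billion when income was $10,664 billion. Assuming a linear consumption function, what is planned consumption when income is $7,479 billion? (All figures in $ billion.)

MPS = ΔS/ΔY = (1172.32 − 811.57)/(10664 − 7889) = 360.75/2775 = 0.13
MPC = 1 − MPS = 0.87
Autonomous saving = 811.57 − 0.13(7889) = -214, so a = 214
C = 214 + 0.87(7479) = 214 + 6506.73 = 6720.73

C = 6720.73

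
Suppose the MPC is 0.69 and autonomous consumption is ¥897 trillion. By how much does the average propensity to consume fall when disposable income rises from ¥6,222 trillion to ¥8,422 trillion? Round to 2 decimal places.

ΔAPC = 0.04

At Y = 6222: C = 897 + 0.69(6222) = 5190.18, APC = 5190.18/6222 = 0.834
At Y = 8422: C = 6708.18, APC = 6708.18/8422 = 0.797
Fall in APC = 0.834 − 0.797 = 0.037 ≈ 0.04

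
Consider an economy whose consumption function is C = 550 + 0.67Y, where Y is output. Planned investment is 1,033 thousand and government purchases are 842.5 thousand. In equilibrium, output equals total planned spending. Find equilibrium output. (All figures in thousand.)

Y = C + I + G = 550 + 0.67Y + 1033 + 842.5
Y − 0.67Y = 2425.5
0.33Y = 2425.5, so Y = 2425.5/0.33 = 7350

Y = 7350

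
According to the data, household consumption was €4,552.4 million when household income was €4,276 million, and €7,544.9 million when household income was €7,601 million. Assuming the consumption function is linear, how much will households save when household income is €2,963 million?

S = -407.7

MPC = (7544.9 − 4552.4)/(7601 − 4276) = 2992.5/3325 = 0.9
a = 4552.4 − 0.9(4276) = 4552.4 − 3848.4 = 704
C = 704 + 0.9(2963) = 3370.7
S = 2963 − 3370.7 = -407.7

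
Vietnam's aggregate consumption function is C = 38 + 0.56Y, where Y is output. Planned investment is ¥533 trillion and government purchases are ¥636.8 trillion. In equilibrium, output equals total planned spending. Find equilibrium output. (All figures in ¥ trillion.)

Y = 2745

Y = C + I + G = 38 + 0.56Y + 533 + 636.8
Y − 0.56Y = 1207.8
0.44Y = 1207.8, so Y = 1207.8/0.44 = 2745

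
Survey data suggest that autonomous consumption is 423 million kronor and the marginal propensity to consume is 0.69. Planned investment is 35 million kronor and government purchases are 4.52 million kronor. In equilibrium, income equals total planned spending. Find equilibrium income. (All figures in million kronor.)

Y = C + I + G = 423 + 0.69Y + 35 + 4.52
Y − 0.69Y = 462.52
0.31Y = 462.52, so Y = 462.52/0.31 = 1492

Y = 1492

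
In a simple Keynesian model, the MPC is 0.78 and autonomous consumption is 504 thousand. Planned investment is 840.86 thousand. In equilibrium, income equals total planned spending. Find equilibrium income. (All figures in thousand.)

Y = 6113

Y = C + I = 504 + 0.78Y + 840.86
Y − 0.78Y = 1344.86
0.22Y = 1344.86, so Y = 1344.86/0.22 = 6113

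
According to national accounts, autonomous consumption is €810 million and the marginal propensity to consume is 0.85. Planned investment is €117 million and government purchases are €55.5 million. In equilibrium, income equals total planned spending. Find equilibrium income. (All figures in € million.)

Y = 6550

Y = C + I + G = 810 + 0.85Y + 117 + 55.5
Y − 0.85Y = 982.5
0.15Y = 982.5, so Y = 982.5/0.15 = 6550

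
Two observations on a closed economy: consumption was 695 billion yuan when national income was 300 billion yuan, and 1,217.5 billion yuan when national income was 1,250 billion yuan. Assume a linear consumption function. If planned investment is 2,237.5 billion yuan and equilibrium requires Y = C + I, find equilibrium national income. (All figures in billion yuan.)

Y = 6150

MPC = (1217.5 − 695)/(1250 − 300) = 522.5/950 = 0.55
a = 695 − 0.55(300) = 530
Equilibrium: Y = 530 + 0.55Y + 2237.5
0.45Y = 2767.5, so Y = 2767.5/0.45 = 6150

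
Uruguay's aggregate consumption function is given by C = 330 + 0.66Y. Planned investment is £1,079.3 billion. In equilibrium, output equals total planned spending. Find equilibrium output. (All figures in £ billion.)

Y = 4145

Y = C + I = 330 + 0.66Y + 1079.3
Y − 0.66Y = 1409.3
0.34Y = 1409.3, so Y = 1409.3/0.34 = 4145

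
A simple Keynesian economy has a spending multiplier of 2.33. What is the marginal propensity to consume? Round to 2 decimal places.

k = 1/(1 − MPC), so 1 − MPC = 1/k = 1/2.33 = 0.4292
MPC = 1 − 0.4292 = 0.57

MPC = 0.57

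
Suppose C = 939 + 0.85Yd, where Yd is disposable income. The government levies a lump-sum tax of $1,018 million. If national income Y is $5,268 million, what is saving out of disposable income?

S = -301.5

Yd = Y − T = 5268 − 1018 = 4250
C = 939 + 0.85(4250) = 939 + 3612.5 = 4551.5
S = Yd − C = 4250 − 4551.5 = -301.5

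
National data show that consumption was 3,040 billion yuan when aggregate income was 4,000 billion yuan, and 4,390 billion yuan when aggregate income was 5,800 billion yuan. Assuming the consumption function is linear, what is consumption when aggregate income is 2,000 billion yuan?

MPC = (4390 − 3040)/(5800 − 4000) = 1350/1800 = 0.75
a = 3040 − 0.75(4000) = 3040 − 3000 = 40
C = 40 + 0.75(2000) = 40 + 1500 = 1540

C = 1540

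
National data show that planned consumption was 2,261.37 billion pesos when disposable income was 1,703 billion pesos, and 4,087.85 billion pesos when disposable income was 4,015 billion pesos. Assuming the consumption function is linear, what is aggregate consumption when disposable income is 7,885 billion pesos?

C = 7145.15

MPC = (4087.85 − 2261.37)/(4015 − 1703) = 1826.48/2312 = 0.79
a = 2261.37 − 0.79(1703) = 2261.37 − 1345.37 = 916
C = 916 + 0.79(7885) = 916 + 6229.15 = 7145.15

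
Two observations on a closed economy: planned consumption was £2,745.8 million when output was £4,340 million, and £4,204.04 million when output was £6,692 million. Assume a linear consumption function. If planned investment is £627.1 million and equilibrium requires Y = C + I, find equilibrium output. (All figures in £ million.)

MPC = (4204.04 − 2745.8)/(6692 − 4340) = 1458.24/2352 = 0.62
a = 2745.8 − 0.62(4340) = 55
Equilibrium: Y = 55 + 0.62Y + 627.1
0.38Y = 682.1, so Y = 682.1/0.38 = 1795

Y = 1795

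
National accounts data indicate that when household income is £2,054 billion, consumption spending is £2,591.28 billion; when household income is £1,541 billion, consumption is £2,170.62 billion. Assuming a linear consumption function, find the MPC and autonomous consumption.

MPC = 0.82; a = 907

MPC = ΔC/ΔY = (2591.28 − 2170.62)/(2054 − 1541) = 420.66/513 = 0.82
a = C − MPC·Y = 2170.62 − 0.82(1541) = 2170.62 − 1263.62 = 907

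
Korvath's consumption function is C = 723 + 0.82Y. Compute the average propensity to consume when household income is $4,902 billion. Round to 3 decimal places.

APC = 0.967

C = 723 + 0.82(4902) = 4742.64
APC = C/Y = 4742.64/4902 = 0.967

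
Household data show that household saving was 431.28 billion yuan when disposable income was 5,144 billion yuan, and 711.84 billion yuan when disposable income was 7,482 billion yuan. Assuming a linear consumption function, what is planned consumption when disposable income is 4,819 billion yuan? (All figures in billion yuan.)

MPS = ΔS/ΔY = (711.84 − 431.28)/(7482 − 5144) = 280.56/2338 = 0.12
MPC = 1 − MPS = 0.88
Autonomous saving = 431.28 − 0.12(5144) = -186, so a = 186
C = 186 + 0.88(4819) = 186 + 4240.72 = 4426.72

C = 4426.72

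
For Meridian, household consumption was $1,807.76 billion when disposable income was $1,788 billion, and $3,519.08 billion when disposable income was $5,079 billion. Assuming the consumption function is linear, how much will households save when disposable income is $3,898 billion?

MPC = (3519.08 − 1807.76)/(5079 − 1788) = 1711.32/3291 = 0.52
a = 1807.76 − 0.52(1788) = 1807.76 − 929.76 = 878
C = 878 + 0.52(3898) = 2904.96
S = 3898 − 2904.96 = 993.04

S = 993.04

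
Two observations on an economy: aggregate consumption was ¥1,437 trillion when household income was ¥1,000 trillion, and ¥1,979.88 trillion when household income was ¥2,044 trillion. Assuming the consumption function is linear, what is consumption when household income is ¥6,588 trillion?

C = 4342.76

MPC = (1979.88 − 1437)/(2044 − 1000) = 542.88/1044 = 0.52
a = 1437 − 0.52(1000) = 1437 − 520 = 917
C = 917 + 0.52(6588) = 917 + 3425.76 = 4342.76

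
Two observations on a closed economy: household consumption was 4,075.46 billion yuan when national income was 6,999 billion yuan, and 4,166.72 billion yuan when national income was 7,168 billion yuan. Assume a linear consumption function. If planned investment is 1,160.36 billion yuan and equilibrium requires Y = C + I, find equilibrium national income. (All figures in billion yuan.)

MPC = (4166.72 − 4075.46)/(7168 − 6999) = 91.26/169 = 0.54
a = 4075.46 − 0.54(6999) = 296
Equilibrium: Y = 296 + 0.54Y + 1160.36
0.46Y = 1456.36, so Y = 1456.36/0.46 = 3166

Y = 3166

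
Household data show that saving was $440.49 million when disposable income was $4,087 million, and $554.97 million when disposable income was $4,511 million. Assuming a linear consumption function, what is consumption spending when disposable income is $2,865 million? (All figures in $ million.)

MPS = ΔS/ΔY = (554.97 − 440.49)/(4511 − 4087) = 114.48/424 = 0.27
MPC = 1 − MPS = 0.73
Autonomous saving = 440.49 − 0.27(4087) = -663, so a = 663
C = 663 + 0.73(2865) = 663 + 2091.45 = 2754.45

C = 2754.45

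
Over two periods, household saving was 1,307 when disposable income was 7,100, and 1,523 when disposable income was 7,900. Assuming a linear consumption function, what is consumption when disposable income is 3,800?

MPS = ΔS/ΔY = (1523 − 1307)/(7900 − 7100) = 216/800 = 0.27
MPC = 1 − MPS = 0.73
Autonomous saving = 1307 − 0.27(7100) = -610, so a = 610
C = 610 + 0.73(3800) = 610 + 2774 = 3384

C = 3384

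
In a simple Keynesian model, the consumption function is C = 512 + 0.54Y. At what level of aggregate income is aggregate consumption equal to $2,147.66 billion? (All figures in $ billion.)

512 + 0.54Y = 2147.66
0.54Y = 1635.66, so Y = 1635.66/0.54 = 3029

Y = 3029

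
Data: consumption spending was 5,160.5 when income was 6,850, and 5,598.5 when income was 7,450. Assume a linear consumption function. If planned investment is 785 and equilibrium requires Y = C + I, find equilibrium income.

Y = 3500

MPC = (5598.5 − 5160.5)/(7450 − 6850) = 438/600 = 0.73
a = 5160.5 − 0.73(6850) = 160
Equilibrium: Y = 160 + 0.73Y + 785
0.27Y = 945, so Y = 945/0.27 = 3500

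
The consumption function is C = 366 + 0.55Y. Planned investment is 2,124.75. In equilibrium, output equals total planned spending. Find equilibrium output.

Y = C + I = 366 + 0.55Y + 2124.75
Y − 0.55Y = 2490.75
0.45Y = 2490.75, so Y = 2490.75/0.45 = 5535

Y = 5535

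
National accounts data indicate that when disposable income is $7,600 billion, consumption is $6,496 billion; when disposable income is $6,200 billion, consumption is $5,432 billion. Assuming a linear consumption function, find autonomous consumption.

a = 720

MPC = ΔC/ΔY = (6496 − 5432)/(7600 − 6200) = 1064/1400 = 0.76
a = C − MPC·Y = 5432 − 0.76(6200) = 5432 − 4712 = 720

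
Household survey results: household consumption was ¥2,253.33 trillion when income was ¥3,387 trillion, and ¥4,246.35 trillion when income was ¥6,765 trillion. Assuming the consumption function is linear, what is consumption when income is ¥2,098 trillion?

C = 1492.82

MPC = (4246.35 − 2253.33)/(6765 − 3387) = 1993.02/3378 = 0.59
a = 2253.33 − 0.59(3387) = 2253.33 − 1998.33 = 255
C = 255 + 0.59(2098) = 255 + 1237.82 = 1492.82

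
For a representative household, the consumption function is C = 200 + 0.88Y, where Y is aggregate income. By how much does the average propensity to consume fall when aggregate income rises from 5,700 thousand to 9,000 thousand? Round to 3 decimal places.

At Y = 5700: C = 200 + 0.88(5700) = 5216, APC = 5216/5700 = 0.9151
At Y = 9000: C = 8120, APC = 8120/9000 = 0.9022
Fall in APC = 0.9151 − 0.9022 = 0.0129 ≈ 0.013

ΔAPC = 0.013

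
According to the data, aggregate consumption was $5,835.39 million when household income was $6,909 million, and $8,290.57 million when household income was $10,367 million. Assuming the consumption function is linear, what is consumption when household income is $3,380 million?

C = 3329.8

MPC = (8290.57 − 5835.39)/(10367 − 6909) = 2455.18/3458 = 0.71
a = 5835.39 − 0.71(6909) = 5835.39 − 4905.39 = 930
C = 930 + 0.71(3380) = 930 + 2399.8 = 3329.8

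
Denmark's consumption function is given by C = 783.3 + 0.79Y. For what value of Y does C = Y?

At break-even, C = Y: 783.3 + 0.79Y = Y
0.21Y = 783.3, so Y = 783.3/0.21 = 3730

Y = 3730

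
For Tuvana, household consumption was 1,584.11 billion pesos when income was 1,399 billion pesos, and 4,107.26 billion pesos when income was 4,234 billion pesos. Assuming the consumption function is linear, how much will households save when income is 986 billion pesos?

S = -230.54

MPC = (4107.26 − 1584.11)/(4234 − 1399) = 2523.15/2835 = 0.89
a = 1584.11 − 0.89(1399) = 1584.11 − 1245.11 = 339
C = 339 + 0.89(986) = 1216.54
S = 986 − 1216.54 = -230.54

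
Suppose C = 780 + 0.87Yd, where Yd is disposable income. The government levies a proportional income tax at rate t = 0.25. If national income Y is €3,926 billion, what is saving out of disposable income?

Yd = (1 − 0.25)(3926) = 0.75(3926) = 2944.5
C = 780 + 0.87(2944.5) = 780 + 2561.715 = 3341.715
S = Yd − C = 2944.5 − 3341.715 = -397.215

S = -397.215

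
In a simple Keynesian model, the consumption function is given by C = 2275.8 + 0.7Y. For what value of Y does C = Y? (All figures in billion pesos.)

At break-even, C = Y: 2275.8 + 0.7Y = Y
0.3Y = 2275.8, so Y = 2275.8/0.3 = 7586

Y = 7586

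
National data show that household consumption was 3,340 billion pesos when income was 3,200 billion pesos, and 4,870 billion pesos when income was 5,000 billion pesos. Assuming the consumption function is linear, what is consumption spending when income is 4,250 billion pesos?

MPC = (4870 − 3340)/(5000 − 3200) = 1530/1800 = 0.85
a = 3340 − 0.85(3200) = 3340 − 2720 = 620
C = 620 + 0.85(4250) = 620 + 3612.5 = 4232.5

C = 4232.5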